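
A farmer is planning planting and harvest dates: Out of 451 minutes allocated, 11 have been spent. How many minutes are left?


Total budget: 451 minutes
Time used: 11 minutes
Remaining: 451 - 11 = 440 minutes
Percent used: 2.4%
Percent remaining: 97.6%

440


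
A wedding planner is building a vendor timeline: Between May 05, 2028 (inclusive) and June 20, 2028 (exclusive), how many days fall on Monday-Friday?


Start: 2028-05-05 (Friday)
End (exclusive): 2028-06-20 (Tuesday)
Total calendar days: 46
Full weeks: 46 // 7 = 6 -> 30 weekdays
Remaining 4 days starting on Friday:
  Fri(w), Sat(-), Sun(-), Mon(w) -> 2 weekdays
Total business days: 30 + 2 = 32

32


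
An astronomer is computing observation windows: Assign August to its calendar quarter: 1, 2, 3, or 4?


Month: August (month 8)
Q1: January-March (months 1-3)
Q2: April-June (months 4-6)
Q3: July-September (months 7-9)
Q4: October-December (months 10-12)
Month 8 falls in Q3

3


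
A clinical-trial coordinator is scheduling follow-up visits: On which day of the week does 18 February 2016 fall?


Date: 2016-02-18
January 1, 2016 is a Friday
Day of year: 49
Offset from Jan 1: 48 days
48 mod 7 = 6
Result: Thursday

Thursday


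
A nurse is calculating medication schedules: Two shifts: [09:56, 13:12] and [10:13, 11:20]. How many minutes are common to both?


Interval A: [596, 792] minutes from midnight
Interval B: [613, 680] minutes from midnight
Overlap start = max(596, 613) = 613
Overlap end = min(792, 680) = 680
Overlap = 680 - 613 = 67 minutes

67


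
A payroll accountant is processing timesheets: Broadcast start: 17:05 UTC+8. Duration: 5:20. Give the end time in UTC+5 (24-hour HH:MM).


Start: 17:05 in UTC+8
Step 1 - add duration:
  minutes: 5 + 20 = 25
  hours: 17 + 5 + 0 = 22
  end in UTC+8: 22:25
Step 2 - convert UTC+8 -> UTC+5:
  offset difference: 5 - (8) = -3 hours
  22 + (-3) = 19 -> mod 24 = 19
Result: 19:25 in UTC+5

19:25


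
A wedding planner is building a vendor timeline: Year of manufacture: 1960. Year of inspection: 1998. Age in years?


Birth year: 1960
Current year: 1998
Age = current year - birth year
Age = 1998 - 1960 = 38

38


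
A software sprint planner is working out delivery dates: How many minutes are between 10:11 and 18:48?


Start time: 10:11 = 611 minutes from midnight
End time: 18:48 = 1128 minutes from midnight
Difference: 1128 - 611 = 517 minutes
That is 8 hours and 37 minutes

517


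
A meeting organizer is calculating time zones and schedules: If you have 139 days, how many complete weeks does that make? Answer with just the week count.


Total days: 139
Days per week: 7
Division: 139 / 7 = 19 remainder 6
Complete weeks: 19
Remaining days: 6

19


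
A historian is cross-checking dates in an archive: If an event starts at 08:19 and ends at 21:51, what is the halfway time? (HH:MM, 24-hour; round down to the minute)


Start time: 08:19 = 499 minutes from midnight
End time: 21:51 = 1311 minutes from midnight
Sum: 499 + 1311 = 1810
Midpoint: 1810 / 2 = 905 minutes
Convert: 905 / 60 = 15 hours, 5 minutes
Result: 15:05

15:05


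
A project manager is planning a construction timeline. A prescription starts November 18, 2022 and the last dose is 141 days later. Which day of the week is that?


Start: 2022-11-18 (Friday)
Step 1 - find target date: add 141 days
  2022-11-18 + 141 days = 2023-04-08
Step 2 - day of week:
  141 mod 7 = 1
  Friday + 1 days -> Saturday
Result: Saturday (2023-04-08)

Saturday


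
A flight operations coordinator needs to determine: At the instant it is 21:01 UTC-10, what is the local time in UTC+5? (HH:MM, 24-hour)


Local time: 21:01 at UTC-10 (offset -10h)
Target zone: UTC+5 (offset 5h)
Difference: 5 - (-10) = 15 hours
Calculation: 21 + (15) = 36
Wraparound: (36) mod 24 = 12
Result: 12:01

12:01


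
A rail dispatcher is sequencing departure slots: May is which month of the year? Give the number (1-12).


Calendar month order:
4. April
5. May <--
6. June
May is month number 5

5


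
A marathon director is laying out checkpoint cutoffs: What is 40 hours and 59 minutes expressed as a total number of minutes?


Hours: 40
Minutes: 59
Convert hours to minutes: 40 x 60 = 2400
Add remaining minutes: 2400 + 59 = 2459

2459


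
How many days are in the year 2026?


Year: 2026
Check leap year rules:
Divisible by 4? No
2026 is not a leap year
Days: 365

365


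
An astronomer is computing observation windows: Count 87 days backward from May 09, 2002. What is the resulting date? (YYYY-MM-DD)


Start: 2002-05-09
Subtracting 87 days
Days already passed in May: 9
After going back through May: 78 more days to subtract
April 2002: 30 days, 48 remaining
March 2002: 31 days, 17 remaining
February 2002 has 28 days, need 17
Result: 2002-02-11

2002-02-11


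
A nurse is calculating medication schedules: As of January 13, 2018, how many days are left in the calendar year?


Start: January 13, 2018
End: December 31, 2018
Days left in January: 18
February: 28
March: 31
April: 30
May: 31
... plus remaining months
Sum of remaining months: 334
Total: 18 + 334 = 352

352


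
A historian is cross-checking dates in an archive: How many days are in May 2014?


Month: May
Year: 2014
May is a 31-day month
Total: 31 days

31


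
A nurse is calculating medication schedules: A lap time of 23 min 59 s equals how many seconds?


Minutes: 23
Seconds: 59
Convert minutes to seconds: 23 x 60 = 1380
Add remaining seconds: 1380 + 59 = 1439

1439


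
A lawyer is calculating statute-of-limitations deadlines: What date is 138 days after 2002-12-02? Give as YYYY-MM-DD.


Start: 2002-12-02
Adding 138 days
Days remaining in December: 29
After December: 109 days still to add
January 2003: 31 days, 78 remaining
February 2003: 28 days, 50 remaining
March 2003: 31 days, 19 remaining
April 2003 has 30 days, need 19
Result: 2003-04-19

2003-04-19


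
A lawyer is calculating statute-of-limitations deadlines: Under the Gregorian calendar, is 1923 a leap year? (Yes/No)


Year: 1923
Divisible by 4? 1923 / 4 = 480.75 -> No
Not divisible by 4, so NOT a leap year

No


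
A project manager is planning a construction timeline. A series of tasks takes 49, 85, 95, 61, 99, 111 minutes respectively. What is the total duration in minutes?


Durations: 49, 85, 95, 61, 99, 111
Running sum: 49
+ 85 = 134
+ 95 = 229
+ 61 = 290
+ 99 = 389
+ 111 = 500
Total duration: 500 minutes
That is 8 hours and 20 minutes

500


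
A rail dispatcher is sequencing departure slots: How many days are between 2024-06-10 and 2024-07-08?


Start date: 2024-06-10
End date: 2024-07-08
Jun 2024: +21 days
Jul 2024: +7 days
Total: 28 days

28


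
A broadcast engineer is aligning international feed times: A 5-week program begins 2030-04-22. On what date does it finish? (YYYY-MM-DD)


Start: 2030-04-22
Weeks to add: 5
Convert to days: 5 x 7 = 35 days
Add 35 days to 2030-04-22
Result: 2030-05-27

2030-05-27


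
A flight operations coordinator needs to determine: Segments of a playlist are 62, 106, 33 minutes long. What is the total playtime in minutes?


Durations: 62, 106, 33
Running sum: 62
+ 106 = 168
+ 33 = 201
Total duration: 201 minutes
That is 3 hours and 21 minutes

201


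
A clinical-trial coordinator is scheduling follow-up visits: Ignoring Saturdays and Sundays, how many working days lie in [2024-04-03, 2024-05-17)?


Start: 2024-04-03 (Wednesday)
End (exclusive): 2024-05-17 (Friday)
Total calendar days: 44
Full weeks: 44 // 7 = 6 -> 30 weekdays
Remaining 2 days starting on Wednesday:
  Wed(w), Thu(w) -> 2 weekdays
Total business days: 30 + 2 = 32

32


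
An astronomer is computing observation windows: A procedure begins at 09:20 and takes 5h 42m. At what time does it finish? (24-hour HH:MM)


Start time: 09:20
Adding: 5 hours 42 minutes
Minutes: 20 + 42 = 62
Minute overflow: 62 >= 60, so carry 1 hour, minutes = 2
Hours: 9 + 5 + 1 = 15
Result: 15:02

15:02


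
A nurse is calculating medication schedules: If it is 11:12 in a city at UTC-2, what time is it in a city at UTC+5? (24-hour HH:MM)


Local time: 11:12 at UTC-2 (offset -2h)
Target zone: UTC+5 (offset 5h)
Difference: 5 - (-2) = 7 hours
Calculation: 11 + (7) = 18
Result: 18:12

18:12


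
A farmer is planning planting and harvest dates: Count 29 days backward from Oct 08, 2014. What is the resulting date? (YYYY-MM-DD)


Start: 2014-10-08
Subtracting 29 days
Days already passed in October: 8
After going back through October: 21 more days to subtract
September 2014 has 30 days, need 21
Result: 2014-09-09

2014-09-09


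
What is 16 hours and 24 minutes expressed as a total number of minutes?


Hours: 16
Minutes: 24
Convert hours to minutes: 16 x 60 = 960
Add remaining minutes: 960 + 24 = 984

984


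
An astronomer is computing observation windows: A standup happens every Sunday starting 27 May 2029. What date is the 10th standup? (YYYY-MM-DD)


First occurrence: 2029-05-27 (occurrence 1)
Each occurrence is 7 days after the previous.
Occurrence 10 is 9 weeks after the first.
9 weeks = 63 days
2029-05-27 + 63 days = 2029-07-29

2029-07-29


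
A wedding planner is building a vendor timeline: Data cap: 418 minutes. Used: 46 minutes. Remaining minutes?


Total budget: 418 minutes
Time used: 46 minutes
Remaining: 418 - 46 = 372 minutes
Percent used: 11.0%
Percent remaining: 89.0%

372


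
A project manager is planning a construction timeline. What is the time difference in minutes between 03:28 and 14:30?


Start time: 03:28 = 208 minutes from midnight
End time: 14:30 = 870 minutes from midnight
Difference: 870 - 208 = 662 minutes
That is 11 hours and 2 minutes

662


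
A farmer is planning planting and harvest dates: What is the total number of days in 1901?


Year: 1901
Check leap year rules:
Divisible by 4? No
1901 is not a leap year
Days: 365

365


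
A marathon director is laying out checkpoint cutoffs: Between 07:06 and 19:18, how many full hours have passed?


Start: 07:06
End: 19:18
Hour difference: 19 - 7 = 12 hours
Minute difference: 18 - 6 = 12 minutes
Total minutes: 732
Complete hours: 732 / 60 = 12 (remainder 12)

12


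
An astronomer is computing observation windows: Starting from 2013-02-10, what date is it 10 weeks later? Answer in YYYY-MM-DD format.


Start: 2013-02-10
Weeks to add: 10
Convert to days: 10 x 7 = 70 days
Add 70 days to 2013-02-10
Result: 2013-04-21

2013-04-21


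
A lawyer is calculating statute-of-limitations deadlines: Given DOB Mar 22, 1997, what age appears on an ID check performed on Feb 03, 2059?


Birth: 1997-03-22
Reference: 2059-02-03
Year difference: 2059 - 1997 = 62
Has birthday (03-22) occurred by 02-03? No
Birthday not yet reached this year -> subtract 1
Age in full years: 61

61


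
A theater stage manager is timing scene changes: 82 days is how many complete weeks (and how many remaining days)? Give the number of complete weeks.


Total days: 82
Days per week: 7
Division: 82 / 7 = 11 remainder 5
Complete weeks: 11
Remaining days: 5

11


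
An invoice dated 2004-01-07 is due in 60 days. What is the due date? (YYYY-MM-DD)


Start: 2004-01-07
Adding 60 days
Days remaining in January: 24
After January: 36 days still to add
February 2004: 29 days, 7 remaining
March 2004 has 31 days, need 7
Result: 2004-03-07

2004-03-07


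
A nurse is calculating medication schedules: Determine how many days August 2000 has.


Month: August
Year: 2000
August is a 31-day month
Total: 31 days

31


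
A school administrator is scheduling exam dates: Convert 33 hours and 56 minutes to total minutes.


Hours: 33
Extra minutes: 56
Minutes per hour: 60
Hours to minutes: 33 x 60 = 1980
Total: 1980 + 56 = 2036

2036


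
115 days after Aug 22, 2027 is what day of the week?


Start: 2027-08-22 (Sunday)
Step 1 - find target date: add 115 days
  2027-08-22 + 115 days = 2027-12-15
Step 2 - day of week:
  115 mod 7 = 3
  Sunday + 3 days -> Wednesday
Result: Wednesday (2027-12-15)

Wednesday


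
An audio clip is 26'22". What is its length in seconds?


Minutes: 26
Seconds: 22
Convert minutes to seconds: 26 x 60 = 1560
Add remaining seconds: 1560 + 22 = 1582

1582


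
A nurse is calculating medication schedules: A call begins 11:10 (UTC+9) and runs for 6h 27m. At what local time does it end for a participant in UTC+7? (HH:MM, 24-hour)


Start: 11:10 in UTC+9
Step 1 - add duration:
  minutes: 10 + 27 = 37
  hours: 11 + 6 + 0 = 17
  end in UTC+9: 17:37
Step 2 - convert UTC+9 -> UTC+7:
  offset difference: 7 - (9) = -2 hours
  17 + (-2) = 15 -> mod 24 = 15
Result: 15:37 in UTC+7

15:37


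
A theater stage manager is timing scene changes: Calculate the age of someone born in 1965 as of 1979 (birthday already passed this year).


Birth year: 1965
Current year: 1979
Age = current year - birth year
Age = 1979 - 1965 = 14

14


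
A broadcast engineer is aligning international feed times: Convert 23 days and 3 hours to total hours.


Days: 23
Extra hours: 3
Hours per day: 24
Days to hours: 23 x 24 = 552
Total: 552 + 3 = 555

555


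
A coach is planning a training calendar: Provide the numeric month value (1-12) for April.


Calendar month order:
3. March
4. April <--
5. May
April is month number 4

4


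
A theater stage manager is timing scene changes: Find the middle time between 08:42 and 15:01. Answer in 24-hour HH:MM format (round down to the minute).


Start time: 08:42 = 522 minutes from midnight
End time: 15:01 = 901 minutes from midnight
Sum: 522 + 901 = 1423
Midpoint: 1423 / 2 = 711 minutes
Convert: 711 / 60 = 11 hours, 51 minutes
Result: 11:51

11:51


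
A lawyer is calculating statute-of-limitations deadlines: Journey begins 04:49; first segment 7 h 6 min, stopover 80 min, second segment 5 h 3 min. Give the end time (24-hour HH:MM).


Depart: 04:49
Leg 1: +426 min -> 11:55
Layover: +80 min -> 13:15
Leg 2: +303 min -> 18:18
Total travel: 809 minutes = 13h 29m
Arrival: 18:18

18:18


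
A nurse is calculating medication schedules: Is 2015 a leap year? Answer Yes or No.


Year: 2015
Divisible by 4? 2015 / 4 = 503.75 -> No
Not divisible by 4, so NOT a leap year

No


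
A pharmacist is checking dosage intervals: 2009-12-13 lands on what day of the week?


Date: 2009-12-13
January 1, 2009 is a Thursday
Day of year: 347
Offset from Jan 1: 346 days
346 mod 7 = 3
Result: Sunday

Sunday


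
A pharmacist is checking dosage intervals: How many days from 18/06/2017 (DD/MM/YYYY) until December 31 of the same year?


Start: June 18, 2017
End: December 31, 2017
Days left in June: 12
July: 31
August: 31
September: 30
October: 31
... plus remaining months
Sum of remaining months: 184
Total: 12 + 184 = 196

196


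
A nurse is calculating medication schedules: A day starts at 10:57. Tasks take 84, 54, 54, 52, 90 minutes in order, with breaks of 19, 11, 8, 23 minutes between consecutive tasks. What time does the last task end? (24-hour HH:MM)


Start: 10:57 = 657 min from midnight
  after task 1 (84 min): 12:21
  after break (19 min): 12:40
  after task 2 (54 min): 13:34
  after break (11 min): 13:45
  after task 3 (54 min): 14:39
  after break (8 min): 14:47
  after task 4 (52 min): 15:39
  after break (23 min): 16:02
  after task 5 (90 min): 17:32
Total elapsed: 395 minutes
End time: 17:32

17:32


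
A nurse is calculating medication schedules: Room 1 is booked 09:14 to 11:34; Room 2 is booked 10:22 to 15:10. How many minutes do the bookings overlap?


Interval A: [554, 694] minutes from midnight
Interval B: [622, 910] minutes from midnight
Overlap start = max(554, 622) = 622
Overlap end = min(694, 910) = 694
Overlap = 694 - 622 = 72 minutes

72


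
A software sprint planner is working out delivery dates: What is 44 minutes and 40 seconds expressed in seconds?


Minutes: 44
Extra seconds: 40
Seconds per minute: 60
Minutes to seconds: 44 x 60 = 2640
Total: 2640 + 40 = 2680

2680


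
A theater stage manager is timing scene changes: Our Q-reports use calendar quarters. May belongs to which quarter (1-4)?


Month: May (month 5)
Q1: January-March (months 1-3)
Q2: April-June (months 4-6)
Q3: July-September (months 7-9)
Q4: October-December (months 10-12)
Month 5 falls in Q2

2


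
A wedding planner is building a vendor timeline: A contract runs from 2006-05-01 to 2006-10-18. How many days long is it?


Start date: 2006-05-01
End date: 2006-10-18
May 2006: +31 days
Jun 2006: +30 days
Jul 2006: +31 days
... (3 more months)
Total: 170 days

170


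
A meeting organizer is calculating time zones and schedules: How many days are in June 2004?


Month: June
Year: 2004
June is a 30-day month
Total: 30 days

30


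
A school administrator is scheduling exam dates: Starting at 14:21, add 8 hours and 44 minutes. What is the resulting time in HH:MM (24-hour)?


Start time: 14:21
Adding: 8 hours 44 minutes
Minutes: 21 + 44 = 65
Minute overflow: 65 >= 60, so carry 1 hour, minutes = 5
Hours: 14 + 8 + 1 = 23
Result: 23:05

23:05


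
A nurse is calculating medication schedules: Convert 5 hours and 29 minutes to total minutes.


Hours: 5
Minutes: 29
Convert hours to minutes: 5 x 60 = 300
Add remaining minutes: 300 + 29 = 329

329


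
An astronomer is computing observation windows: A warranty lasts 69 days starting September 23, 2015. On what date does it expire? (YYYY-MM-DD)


Start: 2015-09-23
Adding 69 days
Days remaining in September: 7
After September: 62 days still to add
October 2015: 31 days, 31 remaining
November 2015: 30 days, 1 remaining
December 2015 has 31 days, need 1
Result: 2015-12-01

2015-12-01


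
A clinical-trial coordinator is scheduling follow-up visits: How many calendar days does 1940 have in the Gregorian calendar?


Year: 1940
Check leap year rules:
Divisible by 4? Yes
Divisible by 100? No
1940 is a leap year
Days: 366

366


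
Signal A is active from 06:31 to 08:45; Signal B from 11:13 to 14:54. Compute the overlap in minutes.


Interval A: [391, 525] minutes from midnight
Interval B: [673, 894] minutes from midnight
Overlap start = max(391, 673) = 673
Overlap end = min(525, 894) = 525
End <= start, so the intervals do not overlap: 0 minutes

0


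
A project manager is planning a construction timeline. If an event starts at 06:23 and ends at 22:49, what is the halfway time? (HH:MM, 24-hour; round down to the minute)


Start time: 06:23 = 383 minutes from midnight
End time: 22:49 = 1369 minutes from midnight
Sum: 383 + 1369 = 1752
Midpoint: 1752 / 2 = 876 minutes
Convert: 876 / 60 = 14 hours, 36 minutes
Result: 14:36

14:36


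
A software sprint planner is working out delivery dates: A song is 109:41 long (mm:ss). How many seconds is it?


Minutes: 109
Extra seconds: 41
Seconds per minute: 60
Minutes to seconds: 109 x 60 = 6540
Total: 6540 + 41 = 6581

6581


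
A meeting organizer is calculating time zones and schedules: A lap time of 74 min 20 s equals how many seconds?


Minutes: 74
Seconds: 20
Convert minutes to seconds: 74 x 60 = 4440
Add remaining seconds: 4440 + 20 = 4460

4460


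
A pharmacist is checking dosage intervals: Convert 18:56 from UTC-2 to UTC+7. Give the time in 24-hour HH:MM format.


Local time: 18:56 at UTC-2 (offset -2h)
Target zone: UTC+7 (offset 7h)
Difference: 7 - (-2) = 9 hours
Calculation: 18 + (9) = 27
Wraparound: (27) mod 24 = 3
Result: 03:56

03:56


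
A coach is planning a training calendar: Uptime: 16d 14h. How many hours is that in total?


Days: 16
Extra hours: 14
Hours per day: 24
Days to hours: 16 x 24 = 384
Total: 384 + 14 = 398

398


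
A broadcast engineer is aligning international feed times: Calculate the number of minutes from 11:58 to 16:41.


Start time: 11:58 = 718 minutes from midnight
End time: 16:41 = 1001 minutes from midnight
Difference: 1001 - 718 = 283 minutes
That is 4 hours and 43 minutes

283


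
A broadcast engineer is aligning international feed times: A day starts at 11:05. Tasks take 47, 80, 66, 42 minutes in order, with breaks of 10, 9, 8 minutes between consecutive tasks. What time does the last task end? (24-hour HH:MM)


Start: 11:05 = 665 min from midnight
  after task 1 (47 min): 11:52
  after break (10 min): 12:02
  after task 2 (80 min): 13:22
  after break (9 min): 13:31
  after task 3 (66 min): 14:37
  after break (8 min): 14:45
  after task 4 (42 min): 15:27
Total elapsed: 262 minutes
End time: 15:27

15:27


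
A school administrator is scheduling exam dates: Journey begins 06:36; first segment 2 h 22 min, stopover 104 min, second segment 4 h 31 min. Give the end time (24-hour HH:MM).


Depart: 06:36
Leg 1: +142 min -> 08:58
Layover: +104 min -> 10:42
Leg 2: +271 min -> 15:13
Total travel: 517 minutes = 8h 37m
Arrival: 15:13

15:13


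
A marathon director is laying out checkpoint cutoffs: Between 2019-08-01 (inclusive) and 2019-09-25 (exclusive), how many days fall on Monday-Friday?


Start: 2019-08-01 (Thursday)
End (exclusive): 2019-09-25 (Wednesday)
Total calendar days: 55
Full weeks: 55 // 7 = 7 -> 35 weekdays
Remaining 6 days starting on Thursday:
  Thu(w), Fri(w), Sat(-), Sun(-), Mon(w), Tue(w) -> 4 weekdays
Total business days: 35 + 4 = 39

39


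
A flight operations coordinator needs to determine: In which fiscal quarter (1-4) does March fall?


Month: March (month 3)
Q1: January-March (months 1-3)
Q2: April-June (months 4-6)
Q3: July-September (months 7-9)
Q4: October-December (months 10-12)
Month 3 falls in Q1

1


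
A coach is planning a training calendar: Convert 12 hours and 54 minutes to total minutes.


Hours: 12
Extra minutes: 54
Minutes per hour: 60
Hours to minutes: 12 x 60 = 720
Total: 720 + 54 = 774

774


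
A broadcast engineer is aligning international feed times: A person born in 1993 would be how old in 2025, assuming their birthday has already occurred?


Birth year: 1993
Current year: 2025
Age = current year - birth year
Age = 2025 - 1993 = 32

32


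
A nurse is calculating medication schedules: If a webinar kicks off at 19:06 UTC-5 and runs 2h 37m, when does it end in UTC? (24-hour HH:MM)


Start: 19:06 in UTC-5
Step 1 - add duration:
  minutes: 6 + 37 = 43
  hours: 19 + 2 + 0 = 21
  end in UTC-5: 21:43
Step 2 - convert UTC-5 -> UTC:
  offset difference: 0 - (-5) = 5 hours
  21 + (5) = 26 -> mod 24 = 2
Result: 02:43 in UTC

02:43


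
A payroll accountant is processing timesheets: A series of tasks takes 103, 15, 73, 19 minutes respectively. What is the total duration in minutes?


Durations: 103, 15, 73, 19
Running sum: 103
+ 15 = 118
+ 73 = 191
+ 19 = 210
Total duration: 210 minutes
That is 3 hours and 30 minutes

210


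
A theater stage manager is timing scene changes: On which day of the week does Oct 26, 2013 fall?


Date: 2013-10-26
January 1, 2013 is a Tuesday
Day of year: 299
Offset from Jan 1: 298 days
298 mod 7 = 4
Result: Saturday

Saturday


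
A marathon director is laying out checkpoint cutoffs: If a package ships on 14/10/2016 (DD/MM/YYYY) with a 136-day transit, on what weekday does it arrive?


Start: 2016-10-14 (Friday)
Step 1 - find target date: add 136 days
  2016-10-14 + 136 days = 2017-02-27
Step 2 - day of week:
  136 mod 7 = 3
  Friday + 3 days -> Monday
Result: Monday (2017-02-27)

Monday


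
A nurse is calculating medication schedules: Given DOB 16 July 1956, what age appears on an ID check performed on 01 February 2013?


Birth: 1956-07-16
Reference: 2013-02-01
Year difference: 2013 - 1956 = 57
Has birthday (07-16) occurred by 02-01? No
Birthday not yet reached this year -> subtract 1
Age in full years: 56

56


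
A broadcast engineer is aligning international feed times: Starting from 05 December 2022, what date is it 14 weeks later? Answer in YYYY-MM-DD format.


Start: 2022-12-05
Weeks to add: 14
Convert to days: 14 x 7 = 98 days
Add 98 days to 2022-12-05
Result: 2023-03-13

2023-03-13


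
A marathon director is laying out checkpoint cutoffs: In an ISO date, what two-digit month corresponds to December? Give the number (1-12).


Calendar month order:
11. November
12. December <--
December is month number 12

12


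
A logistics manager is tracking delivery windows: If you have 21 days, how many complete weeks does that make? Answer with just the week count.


Total days: 21
Days per week: 7
Division: 21 / 7 = 3 remainder 0
Complete weeks: 3
Remaining days: 0

3


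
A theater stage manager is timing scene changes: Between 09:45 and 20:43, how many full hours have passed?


Start: 09:45
End: 20:43
Hour difference: 20 - 9 = 11 hours
Minute difference: 43 - 45 = -2 minutes
Total minutes: 658
Complete hours: 658 / 60 = 10 (remainder 58)

10


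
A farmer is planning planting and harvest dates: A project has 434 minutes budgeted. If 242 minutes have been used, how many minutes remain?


Total budget: 434 minutes
Time used: 242 minutes
Remaining: 434 - 242 = 192 minutes
Percent used: 55.8%
Percent remaining: 44.2%

192


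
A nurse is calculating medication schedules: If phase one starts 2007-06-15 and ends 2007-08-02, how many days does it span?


Start date: 2007-06-15
End date: 2007-08-02
Jun 2007: +16 days
Jul 2007: +31 days
Aug 2007: +1 days
Total: 48 days

48


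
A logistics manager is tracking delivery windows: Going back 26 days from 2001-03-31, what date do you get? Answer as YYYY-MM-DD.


Start: 2001-03-31
Subtracting 26 days
Days already passed in March: 31
Result: 2001-03-05

2001-03-05


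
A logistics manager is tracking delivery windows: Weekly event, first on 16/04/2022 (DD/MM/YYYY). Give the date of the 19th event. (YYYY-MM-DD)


First occurrence: 2022-04-16 (occurrence 1)
Each occurrence is 7 days after the previous.
Occurrence 19 is 18 weeks after the first.
18 weeks = 126 days
2022-04-16 + 126 days = 2022-08-20

2022-08-20


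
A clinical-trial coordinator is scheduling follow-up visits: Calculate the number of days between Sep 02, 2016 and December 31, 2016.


Start: September 02, 2016
End: December 31, 2016
Days left in September: 28
October: 31
November: 30
December: 31
Sum of remaining months: 92
Total: 28 + 92 = 120

120


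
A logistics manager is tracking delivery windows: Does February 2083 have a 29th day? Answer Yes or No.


Year: 2083
Divisible by 4? 2083 / 4 = 520.75 -> No
Not divisible by 4, so NOT a leap year

No


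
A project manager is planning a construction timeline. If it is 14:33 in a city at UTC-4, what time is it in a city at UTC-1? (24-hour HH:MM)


Local time: 14:33 at UTC-4 (offset -4h)
Target zone: UTC-1 (offset -1h)
Difference: -1 - (-4) = 3 hours
Calculation: 14 + (3) = 17
Result: 17:33

17:33


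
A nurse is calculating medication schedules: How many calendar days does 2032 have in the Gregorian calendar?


Year: 2032
Check leap year rules:
Divisible by 4? Yes
Divisible by 100? No
2032 is a leap year
Days: 366

366


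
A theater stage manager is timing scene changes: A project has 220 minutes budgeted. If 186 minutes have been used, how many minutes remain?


Total budget: 220 minutes
Time used: 186 minutes
Remaining: 220 - 186 = 34 minutes
Percent used: 84.5%
Percent remaining: 15.5%

34


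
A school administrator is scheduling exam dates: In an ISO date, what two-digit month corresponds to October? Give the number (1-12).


Calendar month order:
9. September
10. October <--
11. November
October is month number 10

10


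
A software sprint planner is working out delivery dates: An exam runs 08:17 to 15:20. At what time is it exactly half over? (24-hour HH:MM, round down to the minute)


Start time: 08:17 = 497 minutes from midnight
End time: 15:20 = 920 minutes from midnight
Sum: 497 + 920 = 1417
Midpoint: 1417 / 2 = 708 minutes
Convert: 708 / 60 = 11 hours, 48 minutes
Result: 11:48

11:48


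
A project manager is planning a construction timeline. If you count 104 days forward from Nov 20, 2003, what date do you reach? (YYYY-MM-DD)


Start: 2003-11-20
Adding 104 days
Days remaining in November: 10
After November: 94 days still to add
December 2003: 31 days, 63 remaining
January 2004: 31 days, 32 remaining
February 2004: 29 days, 3 remaining
March 2004 has 31 days, need 3
Result: 2004-03-03

2004-03-03


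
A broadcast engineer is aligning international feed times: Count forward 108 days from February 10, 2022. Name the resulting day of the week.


Start: 2022-02-10 (Thursday)
Step 1 - find target date: add 108 days
  2022-02-10 + 108 days = 2022-05-29
Step 2 - day of week:
  108 mod 7 = 3
  Thursday + 3 days -> Sunday
Result: Sunday (2022-05-29)

Sunday


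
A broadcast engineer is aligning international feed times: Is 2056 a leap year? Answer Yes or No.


Year: 2056
Divisible by 4? 2056 / 4 = 514.0 -> Yes
Divisible by 100? 2056 / 100 = 20.56 -> No
Divisible by 4 but not 100, so it IS a leap year

Yes


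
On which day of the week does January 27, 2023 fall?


Date: 2023-01-27
January 1, 2023 is a Sunday
Day of year: 27
Offset from Jan 1: 26 days
26 mod 7 = 5
Result: Friday

Friday


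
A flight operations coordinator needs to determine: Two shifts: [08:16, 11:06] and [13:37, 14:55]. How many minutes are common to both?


Interval A: [496, 666] minutes from midnight
Interval B: [817, 895] minutes from midnight
Overlap start = max(496, 817) = 817
Overlap end = min(666, 895) = 666
End <= start, so the intervals do not overlap: 0 minutes

0


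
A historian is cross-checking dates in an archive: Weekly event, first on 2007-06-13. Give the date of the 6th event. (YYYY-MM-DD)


First occurrence: 2007-06-13 (occurrence 1)
Each occurrence is 7 days after the previous.
Occurrence 6 is 5 weeks after the first.
5 weeks = 35 days
2007-06-13 + 35 days = 2007-07-18

2007-07-18


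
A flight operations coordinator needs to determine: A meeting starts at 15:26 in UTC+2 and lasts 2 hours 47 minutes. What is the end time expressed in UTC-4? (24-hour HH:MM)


Start: 15:26 in UTC+2
Step 1 - add duration:
  minutes: 26 + 47 = 73 (carry 1h)
  hours: 15 + 2 + 1 = 18
  end in UTC+2: 18:13
Step 2 - convert UTC+2 -> UTC-4:
  offset difference: -4 - (2) = -6 hours
  18 + (-6) = 12 -> mod 24 = 12
Result: 12:13 in UTC-4

12:13


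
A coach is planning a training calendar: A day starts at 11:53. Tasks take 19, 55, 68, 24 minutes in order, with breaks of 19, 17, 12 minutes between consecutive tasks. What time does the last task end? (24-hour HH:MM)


Start: 11:53 = 713 min from midnight
  after task 1 (19 min): 12:12
  after break (19 min): 12:31
  after task 2 (55 min): 13:26
  after break (17 min): 13:43
  after task 3 (68 min): 14:51
  after break (12 min): 15:03
  after task 4 (24 min): 15:27
Total elapsed: 214 minutes
End time: 15:27

15:27


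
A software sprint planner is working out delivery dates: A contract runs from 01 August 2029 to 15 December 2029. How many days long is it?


Start date: 2029-08-01
End date: 2029-12-15
Aug 2029: +31 days
Sep 2029: +30 days
Oct 2029: +31 days
Nov 2029: +30 days
Dec 2029: +14 days
Total: 136 days

136


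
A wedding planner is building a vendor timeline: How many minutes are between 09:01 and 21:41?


Start time: 09:01 = 541 minutes from midnight
End time: 21:41 = 1301 minutes from midnight
Difference: 1301 - 541 = 760 minutes
That is 12 hours and 40 minutes

760


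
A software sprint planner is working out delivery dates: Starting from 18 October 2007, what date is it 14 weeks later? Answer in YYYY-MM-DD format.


Start: 2007-10-18
Weeks to add: 14
Convert to days: 14 x 7 = 98 days
Add 98 days to 2007-10-18
Result: 2008-01-24

2008-01-24


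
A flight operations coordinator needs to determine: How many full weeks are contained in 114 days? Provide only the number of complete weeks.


Total days: 114
Days per week: 7
Division: 114 / 7 = 16 remainder 2
Complete weeks: 16
Remaining days: 2

16


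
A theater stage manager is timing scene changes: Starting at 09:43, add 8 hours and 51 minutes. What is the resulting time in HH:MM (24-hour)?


Start time: 09:43
Adding: 8 hours 51 minutes
Minutes: 43 + 51 = 94
Minute overflow: 94 >= 60, so carry 1 hour, minutes = 34
Hours: 9 + 8 + 1 = 18
Result: 18:34

18:34


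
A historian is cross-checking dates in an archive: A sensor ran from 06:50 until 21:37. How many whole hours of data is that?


Start: 06:50
End: 21:37
Hour difference: 21 - 6 = 15 hours
Minute difference: 37 - 50 = -13 minutes
Total minutes: 887
Complete hours: 887 / 60 = 14 (remainder 47)

14


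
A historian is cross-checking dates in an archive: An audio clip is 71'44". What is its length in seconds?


Minutes: 71
Seconds: 44
Convert minutes to seconds: 71 x 60 = 4260
Add remaining seconds: 4260 + 44 = 4304

4304


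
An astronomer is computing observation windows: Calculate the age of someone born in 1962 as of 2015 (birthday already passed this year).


Birth year: 1962
Current year: 2015
Age = current year - birth year
Age = 2015 - 1962 = 53

53


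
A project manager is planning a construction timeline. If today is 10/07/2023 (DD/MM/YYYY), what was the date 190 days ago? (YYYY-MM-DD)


Start: 2023-07-10
Subtracting 190 days
Days already passed in July: 10
After going back through July: 180 more days to subtract
June 2023: 30 days, 150 remaining
May 2023: 31 days, 119 remaining
April 2023: 30 days, 89 remaining
March 2023: 31 days, 58 remaining
Result: 2023-01-01

2023-01-01


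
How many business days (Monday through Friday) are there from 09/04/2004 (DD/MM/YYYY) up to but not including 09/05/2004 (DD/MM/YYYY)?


Start: 2004-04-09 (Friday)
End (exclusive): 2004-05-09 (Sunday)
Total calendar days: 30
Full weeks: 30 // 7 = 4 -> 20 weekdays
Remaining 2 days starting on Friday:
  Fri(w), Sat(-) -> 1 weekdays
Total business days: 20 + 1 = 21

21


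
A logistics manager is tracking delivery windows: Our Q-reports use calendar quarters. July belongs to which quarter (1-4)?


Month: July (month 7)
Q1: January-March (months 1-3)
Q2: April-June (months 4-6)
Q3: July-September (months 7-9)
Q4: October-December (months 10-12)
Month 7 falls in Q3

3


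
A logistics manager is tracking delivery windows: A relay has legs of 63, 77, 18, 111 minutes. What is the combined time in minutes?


Durations: 63, 77, 18, 111
Running sum: 63
+ 77 = 140
+ 18 = 158
+ 111 = 269
Total duration: 269 minutes
That is 4 hours and 29 minutes

269


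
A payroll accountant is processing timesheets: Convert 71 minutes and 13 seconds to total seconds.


Minutes: 71
Extra seconds: 13
Seconds per minute: 60
Minutes to seconds: 71 x 60 = 4260
Total: 4260 + 13 = 4273

4273


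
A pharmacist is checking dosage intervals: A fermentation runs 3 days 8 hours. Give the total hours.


Days: 3
Extra hours: 8
Hours per day: 24
Days to hours: 3 x 24 = 72
Total: 72 + 8 = 80

80


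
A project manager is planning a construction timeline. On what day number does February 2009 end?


Month: February
Year: 2009
2009 is not a leap year
February has 28 days
Total: 28 days

28


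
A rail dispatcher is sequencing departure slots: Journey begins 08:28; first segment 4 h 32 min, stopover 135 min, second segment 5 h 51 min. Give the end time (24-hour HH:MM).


Depart: 08:28
Leg 1: +272 min -> 13:00
Layover: +135 min -> 15:15
Leg 2: +351 min -> 21:06
Total travel: 758 minutes = 12h 38m
Arrival: 21:06

21:06


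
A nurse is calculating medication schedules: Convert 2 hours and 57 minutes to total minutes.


Hours: 2
Extra minutes: 57
Minutes per hour: 60
Hours to minutes: 2 x 60 = 120
Total: 120 + 57 = 177

177


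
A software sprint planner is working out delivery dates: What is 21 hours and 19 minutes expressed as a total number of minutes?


Hours: 21
Minutes: 19
Convert hours to minutes: 21 x 60 = 1260
Add remaining minutes: 1260 + 19 = 1279

1279


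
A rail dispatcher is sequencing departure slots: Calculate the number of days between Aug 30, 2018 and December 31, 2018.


Start: August 30, 2018
End: December 31, 2018
Days left in August: 1
September: 30
October: 31
November: 30
December: 31
Sum of remaining months: 122
Total: 1 + 122 = 123

123


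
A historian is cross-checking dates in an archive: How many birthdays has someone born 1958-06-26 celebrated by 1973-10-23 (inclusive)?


Birth: 1958-06-26
Reference: 1973-10-23
Year difference: 1973 - 1958 = 15
Has birthday (06-26) occurred by 10-23? Yes
Age in full years: 15

15


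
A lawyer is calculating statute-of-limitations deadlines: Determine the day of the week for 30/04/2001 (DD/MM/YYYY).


Date: 2001-04-30
January 1, 2001 is a Monday
Day of year: 120
Offset from Jan 1: 119 days
119 mod 7 = 0
Result: Monday

Monday


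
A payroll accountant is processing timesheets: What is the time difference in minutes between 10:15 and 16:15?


Start time: 10:15 = 615 minutes from midnight
End time: 16:15 = 975 minutes from midnight
Difference: 975 - 615 = 360 minutes
That is 6 hours and 0 minutes

360


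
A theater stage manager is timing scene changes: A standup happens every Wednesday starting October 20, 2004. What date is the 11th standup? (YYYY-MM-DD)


First occurrence: 2004-10-20 (occurrence 1)
Each occurrence is 7 days after the previous.
Occurrence 11 is 10 weeks after the first.
10 weeks = 70 days
2004-10-20 + 70 days = 2004-12-29

2004-12-29


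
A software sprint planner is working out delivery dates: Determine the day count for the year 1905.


Year: 1905
Check leap year rules:
Divisible by 4? No
1905 is not a leap year
Days: 365

365


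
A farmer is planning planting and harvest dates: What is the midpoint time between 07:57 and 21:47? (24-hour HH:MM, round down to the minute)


Start time: 07:57 = 477 minutes from midnight
End time: 21:47 = 1307 minutes from midnight
Sum: 477 + 1307 = 1784
Midpoint: 1784 / 2 = 892 minutes
Convert: 892 / 60 = 14 hours, 52 minutes
Result: 14:52

14:52


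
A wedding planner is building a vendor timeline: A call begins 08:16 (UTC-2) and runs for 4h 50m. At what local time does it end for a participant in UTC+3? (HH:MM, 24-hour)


Start: 08:16 in UTC-2
Step 1 - add duration:
  minutes: 16 + 50 = 66 (carry 1h)
  hours: 8 + 4 + 1 = 13
  end in UTC-2: 13:06
Step 2 - convert UTC-2 -> UTC+3:
  offset difference: 3 - (-2) = 5 hours
  13 + (5) = 18 -> mod 24 = 18
Result: 18:06 in UTC+3

18:06


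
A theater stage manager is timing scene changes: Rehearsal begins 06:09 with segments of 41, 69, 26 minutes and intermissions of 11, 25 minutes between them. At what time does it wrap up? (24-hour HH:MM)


Start: 06:09 = 369 min from midnight
  after task 1 (41 min): 06:50
  after break (11 min): 07:01
  after task 2 (69 min): 08:10
  after break (25 min): 08:35
  after task 3 (26 min): 09:01
Total elapsed: 172 minutes
End time: 09:01

09:01


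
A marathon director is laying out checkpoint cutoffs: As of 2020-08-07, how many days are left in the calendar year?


Start: August 07, 2020
End: December 31, 2020
Days left in August: 24
September: 30
October: 31
November: 30
December: 31
Sum of remaining months: 122
Total: 24 + 122 = 146

146


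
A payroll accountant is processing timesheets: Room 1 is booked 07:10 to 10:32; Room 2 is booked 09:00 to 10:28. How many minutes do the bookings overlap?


Interval A: [430, 632] minutes from midnight
Interval B: [540, 628] minutes from midnight
Overlap start = max(430, 540) = 540
Overlap end = min(632, 628) = 628
Overlap = 628 - 540 = 88 minutes

88


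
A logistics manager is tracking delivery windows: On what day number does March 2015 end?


Month: March
Year: 2015
March is a 31-day month
Total: 31 days

31


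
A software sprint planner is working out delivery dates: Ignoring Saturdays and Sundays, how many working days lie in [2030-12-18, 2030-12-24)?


Start: 2030-12-18 (Wednesday)
End (exclusive): 2030-12-24 (Tuesday)
Total calendar days: 6
Full weeks: 6 // 7 = 0 -> 0 weekdays
Remaining 6 days starting on Wednesday:
  Wed(w), Thu(w), Fri(w), Sat(-), Sun(-), Mon(w) -> 4 weekdays
Total business days: 0 + 4 = 4

4
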